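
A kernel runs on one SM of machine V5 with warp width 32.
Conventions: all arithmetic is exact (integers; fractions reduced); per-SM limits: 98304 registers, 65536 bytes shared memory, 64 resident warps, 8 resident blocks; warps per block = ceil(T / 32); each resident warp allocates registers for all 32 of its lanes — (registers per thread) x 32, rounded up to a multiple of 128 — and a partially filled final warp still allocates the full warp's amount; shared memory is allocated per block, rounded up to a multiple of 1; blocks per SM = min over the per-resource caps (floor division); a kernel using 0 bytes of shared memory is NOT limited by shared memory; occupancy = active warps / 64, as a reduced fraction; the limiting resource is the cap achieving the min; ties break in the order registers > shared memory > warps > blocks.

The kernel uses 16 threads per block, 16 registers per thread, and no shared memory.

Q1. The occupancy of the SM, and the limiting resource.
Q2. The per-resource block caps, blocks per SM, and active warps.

Answer: occupancy 1/8, limited by blocks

registers: 192 blocks
shared memory: no limit (kernel uses none)
warps: 64 blocks
blocks: 8 blocks

Answer: 8 blocks, 8 active warps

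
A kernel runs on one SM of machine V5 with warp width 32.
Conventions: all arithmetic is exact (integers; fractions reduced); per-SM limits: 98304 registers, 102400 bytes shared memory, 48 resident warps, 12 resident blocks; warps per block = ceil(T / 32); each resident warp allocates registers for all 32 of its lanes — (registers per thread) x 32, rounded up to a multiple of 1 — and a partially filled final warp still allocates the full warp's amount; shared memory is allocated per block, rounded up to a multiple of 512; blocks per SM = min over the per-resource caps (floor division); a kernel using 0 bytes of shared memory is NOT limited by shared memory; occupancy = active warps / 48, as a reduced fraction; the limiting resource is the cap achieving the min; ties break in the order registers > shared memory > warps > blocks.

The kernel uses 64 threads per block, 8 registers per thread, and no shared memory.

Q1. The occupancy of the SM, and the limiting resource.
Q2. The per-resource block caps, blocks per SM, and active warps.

Answer: occupancy 1/2, limited by blocks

registers: 192 blocks
shared memory: no limit (kernel uses none)
warps: 24 blocks
blocks: 12 blocks

Answer: 12 blocks, 24 active warps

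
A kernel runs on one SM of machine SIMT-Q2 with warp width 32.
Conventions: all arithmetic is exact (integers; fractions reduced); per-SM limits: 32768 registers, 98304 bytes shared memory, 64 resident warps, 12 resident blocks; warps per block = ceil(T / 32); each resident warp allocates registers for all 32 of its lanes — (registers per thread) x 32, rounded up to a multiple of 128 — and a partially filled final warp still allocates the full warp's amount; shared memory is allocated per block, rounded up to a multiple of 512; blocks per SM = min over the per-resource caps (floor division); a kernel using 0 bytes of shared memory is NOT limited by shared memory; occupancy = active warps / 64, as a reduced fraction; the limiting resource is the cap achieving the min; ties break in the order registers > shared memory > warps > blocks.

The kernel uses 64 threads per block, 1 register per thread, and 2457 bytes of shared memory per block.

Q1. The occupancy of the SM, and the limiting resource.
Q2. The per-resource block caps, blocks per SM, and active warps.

Answer: occupancy 3/8, limited by blocks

registers: 128 blocks
shared memory: 38 blocks
warps: 32 blocks
blocks: 12 blocks

Answer: 12 blocks, 24 active warps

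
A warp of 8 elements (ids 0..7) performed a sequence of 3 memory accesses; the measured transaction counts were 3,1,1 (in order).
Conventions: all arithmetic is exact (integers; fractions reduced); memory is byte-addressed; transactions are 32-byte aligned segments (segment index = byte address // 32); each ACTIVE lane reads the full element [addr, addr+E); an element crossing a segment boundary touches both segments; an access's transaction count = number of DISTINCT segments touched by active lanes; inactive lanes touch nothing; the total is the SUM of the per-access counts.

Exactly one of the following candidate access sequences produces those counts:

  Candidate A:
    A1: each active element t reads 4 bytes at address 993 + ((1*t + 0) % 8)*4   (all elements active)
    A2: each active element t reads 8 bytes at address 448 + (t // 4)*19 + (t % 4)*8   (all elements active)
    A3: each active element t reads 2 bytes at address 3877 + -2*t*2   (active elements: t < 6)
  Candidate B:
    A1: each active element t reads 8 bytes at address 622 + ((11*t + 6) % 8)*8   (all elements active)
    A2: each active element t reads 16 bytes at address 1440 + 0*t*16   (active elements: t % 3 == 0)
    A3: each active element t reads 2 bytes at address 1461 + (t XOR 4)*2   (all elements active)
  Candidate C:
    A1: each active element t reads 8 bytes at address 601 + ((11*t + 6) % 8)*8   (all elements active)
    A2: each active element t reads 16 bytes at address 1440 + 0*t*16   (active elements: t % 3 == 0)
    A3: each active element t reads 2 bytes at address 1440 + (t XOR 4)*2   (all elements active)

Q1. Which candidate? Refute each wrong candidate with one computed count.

A: A1 gives 2 transactions, not 3
B: A3 gives 2 transactions, not 1
C: all counts match (3,1,1)

Answer: C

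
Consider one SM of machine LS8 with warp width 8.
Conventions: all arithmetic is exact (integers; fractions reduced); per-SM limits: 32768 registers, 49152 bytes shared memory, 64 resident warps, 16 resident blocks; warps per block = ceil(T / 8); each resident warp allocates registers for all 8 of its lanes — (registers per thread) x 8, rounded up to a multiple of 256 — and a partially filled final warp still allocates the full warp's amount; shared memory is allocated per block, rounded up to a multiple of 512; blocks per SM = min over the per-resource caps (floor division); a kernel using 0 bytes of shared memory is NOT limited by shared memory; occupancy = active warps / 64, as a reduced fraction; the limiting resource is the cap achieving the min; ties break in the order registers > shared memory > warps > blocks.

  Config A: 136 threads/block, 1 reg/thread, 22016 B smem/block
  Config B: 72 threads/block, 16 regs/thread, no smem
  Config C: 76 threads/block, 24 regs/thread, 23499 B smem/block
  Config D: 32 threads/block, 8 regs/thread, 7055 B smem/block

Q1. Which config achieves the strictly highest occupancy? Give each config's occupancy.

occupancies: A 17/32, B 63/64, C 5/16, D 3/8

Answer: B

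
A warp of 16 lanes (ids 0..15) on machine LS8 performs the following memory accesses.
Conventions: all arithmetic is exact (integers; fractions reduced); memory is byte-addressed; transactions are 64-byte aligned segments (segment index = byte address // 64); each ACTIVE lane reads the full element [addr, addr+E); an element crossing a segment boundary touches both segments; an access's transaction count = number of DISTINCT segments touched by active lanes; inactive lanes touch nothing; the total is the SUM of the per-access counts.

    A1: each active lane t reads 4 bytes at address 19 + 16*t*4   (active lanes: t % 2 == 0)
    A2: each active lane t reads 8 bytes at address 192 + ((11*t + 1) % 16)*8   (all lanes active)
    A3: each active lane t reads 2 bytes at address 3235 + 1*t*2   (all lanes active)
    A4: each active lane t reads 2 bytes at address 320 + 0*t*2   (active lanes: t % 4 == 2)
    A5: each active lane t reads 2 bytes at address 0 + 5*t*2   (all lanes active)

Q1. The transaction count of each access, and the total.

A1: 8 transactions
A2: 2 transactions
A3: 2 transactions
A4: 1 transaction
A5: 3 transactions

Answer: 8,2,2,1,3; total 16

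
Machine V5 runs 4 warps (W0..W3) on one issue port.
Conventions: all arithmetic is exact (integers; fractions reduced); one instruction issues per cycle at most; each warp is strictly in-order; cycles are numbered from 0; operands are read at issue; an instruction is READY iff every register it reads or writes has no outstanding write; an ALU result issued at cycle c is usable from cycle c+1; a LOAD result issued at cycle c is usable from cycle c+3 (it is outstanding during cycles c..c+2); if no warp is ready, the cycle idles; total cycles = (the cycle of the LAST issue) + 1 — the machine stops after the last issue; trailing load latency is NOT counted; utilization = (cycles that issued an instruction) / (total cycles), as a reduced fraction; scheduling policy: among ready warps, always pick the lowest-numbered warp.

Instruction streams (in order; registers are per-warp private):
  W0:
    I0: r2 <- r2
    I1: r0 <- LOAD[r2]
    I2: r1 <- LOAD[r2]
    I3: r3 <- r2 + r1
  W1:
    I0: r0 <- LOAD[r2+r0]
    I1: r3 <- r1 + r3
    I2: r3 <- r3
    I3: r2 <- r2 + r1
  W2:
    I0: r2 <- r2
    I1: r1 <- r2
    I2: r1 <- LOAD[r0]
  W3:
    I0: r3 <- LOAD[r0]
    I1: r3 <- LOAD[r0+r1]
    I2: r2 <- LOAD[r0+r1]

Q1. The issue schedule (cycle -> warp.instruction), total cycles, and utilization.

cycle 0: W0.I0
cycle 1: W0.I1
cycle 2: W0.I2
cycle 3: W1.I0
cycle 4: W1.I1
cycle 5: W0.I3
cycle 6: W1.I2
cycle 7: W1.I3
cycle 8: W2.I0
cycle 9: W2.I1
cycle 10: W2.I2
cycle 11: W3.I0
cycle 12: idle
cycle 13: idle
cycle 14: W3.I1
cycle 15: W3.I2

Answer: 16 cycles, utilization 7/8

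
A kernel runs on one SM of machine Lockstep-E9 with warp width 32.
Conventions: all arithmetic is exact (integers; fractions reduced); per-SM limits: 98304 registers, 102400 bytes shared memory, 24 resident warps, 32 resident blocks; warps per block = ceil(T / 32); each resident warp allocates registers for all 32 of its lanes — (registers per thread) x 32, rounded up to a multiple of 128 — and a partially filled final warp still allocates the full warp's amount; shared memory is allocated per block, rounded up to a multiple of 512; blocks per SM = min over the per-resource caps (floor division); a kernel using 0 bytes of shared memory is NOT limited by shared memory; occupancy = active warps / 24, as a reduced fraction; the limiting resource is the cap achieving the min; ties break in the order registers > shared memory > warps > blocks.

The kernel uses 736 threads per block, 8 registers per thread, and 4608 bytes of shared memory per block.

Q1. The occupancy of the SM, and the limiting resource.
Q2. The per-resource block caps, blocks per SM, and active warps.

Answer: occupancy 23/24, limited by warps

registers: 16 blocks
shared memory: 22 blocks
warps: 1 block
blocks: 32 blocks

Answer: 1 block, 23 active warps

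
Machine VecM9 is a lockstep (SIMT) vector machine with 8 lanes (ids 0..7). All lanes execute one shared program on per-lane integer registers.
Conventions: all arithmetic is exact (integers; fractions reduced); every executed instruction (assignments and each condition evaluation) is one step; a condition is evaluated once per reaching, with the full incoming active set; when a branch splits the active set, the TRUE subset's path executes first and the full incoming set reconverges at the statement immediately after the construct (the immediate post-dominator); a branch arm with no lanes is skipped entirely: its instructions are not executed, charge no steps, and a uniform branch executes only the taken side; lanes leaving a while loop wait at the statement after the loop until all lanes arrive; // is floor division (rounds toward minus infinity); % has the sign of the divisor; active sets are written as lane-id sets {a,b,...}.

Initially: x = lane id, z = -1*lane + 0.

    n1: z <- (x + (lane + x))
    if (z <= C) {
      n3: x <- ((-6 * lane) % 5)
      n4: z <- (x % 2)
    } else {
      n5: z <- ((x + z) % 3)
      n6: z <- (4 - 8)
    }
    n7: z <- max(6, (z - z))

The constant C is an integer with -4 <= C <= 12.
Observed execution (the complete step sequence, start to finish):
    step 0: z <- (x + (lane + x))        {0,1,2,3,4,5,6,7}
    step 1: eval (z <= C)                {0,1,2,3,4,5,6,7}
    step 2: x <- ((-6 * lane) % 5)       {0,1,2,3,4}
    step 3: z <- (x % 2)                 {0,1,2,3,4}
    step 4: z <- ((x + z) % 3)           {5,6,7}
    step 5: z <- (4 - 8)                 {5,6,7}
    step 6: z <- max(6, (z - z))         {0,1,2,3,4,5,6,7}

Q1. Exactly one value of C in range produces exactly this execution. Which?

Answer: C = 12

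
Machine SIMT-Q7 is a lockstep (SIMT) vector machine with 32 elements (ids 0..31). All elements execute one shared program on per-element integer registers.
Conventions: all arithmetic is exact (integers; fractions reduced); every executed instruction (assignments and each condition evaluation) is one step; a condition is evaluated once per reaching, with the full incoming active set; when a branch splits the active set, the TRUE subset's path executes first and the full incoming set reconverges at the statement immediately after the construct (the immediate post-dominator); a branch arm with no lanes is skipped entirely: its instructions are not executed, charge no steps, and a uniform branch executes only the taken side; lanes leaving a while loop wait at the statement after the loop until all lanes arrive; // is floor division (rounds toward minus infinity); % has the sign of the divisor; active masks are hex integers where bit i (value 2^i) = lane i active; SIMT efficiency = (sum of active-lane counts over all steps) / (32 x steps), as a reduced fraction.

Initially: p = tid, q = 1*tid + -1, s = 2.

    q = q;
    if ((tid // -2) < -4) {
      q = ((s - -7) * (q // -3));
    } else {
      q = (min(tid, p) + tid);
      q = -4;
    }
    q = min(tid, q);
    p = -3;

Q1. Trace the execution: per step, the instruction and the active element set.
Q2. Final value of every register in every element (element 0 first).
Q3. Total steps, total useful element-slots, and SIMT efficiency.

step 0: q <- q                       0xffffffff
step 1: eval ((tid // -2) < -4)      0xffffffff
step 2: q <- ((s - -7) * (q // -3))  0xfffffe00
step 3: q <- (min(tid, p) + tid)     0x000001ff
step 4: q <- -4                      0x000001ff
step 5: q <- min(tid, q)             0xffffffff
step 6: p <- -3                      0xffffffff

Answer: 7 steps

p: -3,-3,-3,-3,-3,-3,-3,-3,-3,-3,-3,-3,-3,-3,-3,-3,-3,-3,-3,-3,-3,-3,-3,-3,-3,-3,-3,-3,-3,-3,-3,-3
q: -4,-4,-4,-4,-4,-4,-4,-4,-4,-27,-27,-36,-36,-36,-45,-45,-45,-54,-54,-54,-63,-63,-63,-72,-72,-72,-81,-81,-81,-90,-90,-90
s: 2,2,2,2,2,2,2,2,2,2,2,2,2,2,2,2,2,2,2,2,2,2,2,2,2,2,2,2,2,2,2,2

steps = 7; useful = 169; efficiency = 169/224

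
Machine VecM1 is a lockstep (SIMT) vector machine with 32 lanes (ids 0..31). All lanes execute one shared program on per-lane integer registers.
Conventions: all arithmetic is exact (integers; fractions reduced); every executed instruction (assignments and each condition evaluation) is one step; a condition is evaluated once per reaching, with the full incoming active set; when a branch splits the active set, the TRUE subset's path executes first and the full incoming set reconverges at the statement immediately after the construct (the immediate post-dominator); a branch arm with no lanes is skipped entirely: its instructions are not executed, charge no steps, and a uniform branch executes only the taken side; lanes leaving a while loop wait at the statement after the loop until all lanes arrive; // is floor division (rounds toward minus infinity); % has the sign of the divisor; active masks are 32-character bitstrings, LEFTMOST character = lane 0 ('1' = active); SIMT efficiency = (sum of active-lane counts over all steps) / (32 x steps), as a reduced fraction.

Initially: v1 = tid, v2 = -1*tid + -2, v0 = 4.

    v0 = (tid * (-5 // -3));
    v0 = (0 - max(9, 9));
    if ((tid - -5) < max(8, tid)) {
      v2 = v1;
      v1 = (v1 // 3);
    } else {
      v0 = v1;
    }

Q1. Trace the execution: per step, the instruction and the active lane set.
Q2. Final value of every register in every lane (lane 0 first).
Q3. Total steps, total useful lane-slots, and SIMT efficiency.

step 0: v0 <- (tid * (-5 // -3))     11111111111111111111111111111111
step 1: v0 <- (0 - max(9, 9))        11111111111111111111111111111111
step 2: eval ((tid - -5) < max(8, tid)) 11111111111111111111111111111111
step 3: v2 <- v1                     11100000000000000000000000000000
step 4: v1 <- (v1 // 3)              11100000000000000000000000000000
step 5: v0 <- v1                     00011111111111111111111111111111

Answer: 6 steps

v1: 0,0,0,3,4,5,6,7,8,9,10,11,12,13,14,15,16,17,18,19,20,21,22,23,24,25,26,27,28,29,30,31
v2: 0,1,2,-5,-6,-7,-8,-9,-10,-11,-12,-13,-14,-15,-16,-17,-18,-19,-20,-21,-22,-23,-24,-25,-26,-27,-28,-29,-30,-31,-32,-33
v0: -9,-9,-9,3,4,5,6,7,8,9,10,11,12,13,14,15,16,17,18,19,20,21,22,23,24,25,26,27,28,29,30,31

steps = 6; useful = 131; efficiency = 131/192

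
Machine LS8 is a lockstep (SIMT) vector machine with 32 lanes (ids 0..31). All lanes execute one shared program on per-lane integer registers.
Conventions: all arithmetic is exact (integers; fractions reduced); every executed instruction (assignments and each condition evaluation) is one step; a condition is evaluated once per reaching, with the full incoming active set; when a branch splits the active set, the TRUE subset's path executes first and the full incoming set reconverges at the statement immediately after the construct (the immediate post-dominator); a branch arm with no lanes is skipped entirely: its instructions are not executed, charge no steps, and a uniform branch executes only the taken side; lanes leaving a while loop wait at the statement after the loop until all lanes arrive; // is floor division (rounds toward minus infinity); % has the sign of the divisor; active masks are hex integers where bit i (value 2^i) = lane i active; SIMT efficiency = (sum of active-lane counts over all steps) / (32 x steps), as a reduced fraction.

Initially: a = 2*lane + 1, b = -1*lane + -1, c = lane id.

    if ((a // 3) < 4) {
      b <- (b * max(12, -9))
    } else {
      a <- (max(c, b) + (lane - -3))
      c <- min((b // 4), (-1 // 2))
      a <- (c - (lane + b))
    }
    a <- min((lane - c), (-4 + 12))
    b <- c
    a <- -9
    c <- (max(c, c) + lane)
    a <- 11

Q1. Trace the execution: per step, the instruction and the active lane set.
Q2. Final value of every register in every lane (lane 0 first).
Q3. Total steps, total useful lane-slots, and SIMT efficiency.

step 0: eval ((a // 3) < 4)          0xffffffff
step 1: b <- (b * max(12, -9))       0x0000003f
step 2: a <- (max(c, b) + (lane - -3)) 0xffffffc0
step 3: c <- min((b // 4), (-1 // 2)) 0xffffffc0
step 4: a <- (c - (lane + b))        0xffffffc0
step 5: a <- min((lane - c), (-4 + 12)) 0xffffffff
step 6: b <- c                       0xffffffff
step 7: a <- -9                      0xffffffff
step 8: c <- (max(c, c) + lane)      0xffffffff
step 9: a <- 11                      0xffffffff

Answer: 10 steps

a: 11,11,11,11,11,11,11,11,11,11,11,11,11,11,11,11,11,11,11,11,11,11,11,11,11,11,11,11,11,11,11,11
b: 0,1,2,3,4,5,-2,-2,-3,-3,-3,-3,-4,-4,-4,-4,-5,-5,-5,-5,-6,-6,-6,-6,-7,-7,-7,-7,-8,-8,-8,-8
c: 0,2,4,6,8,10,4,5,5,6,7,8,8,9,10,11,11,12,13,14,14,15,16,17,17,18,19,20,20,21,22,23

steps = 10; useful = 276; efficiency = 276/320 = 69/80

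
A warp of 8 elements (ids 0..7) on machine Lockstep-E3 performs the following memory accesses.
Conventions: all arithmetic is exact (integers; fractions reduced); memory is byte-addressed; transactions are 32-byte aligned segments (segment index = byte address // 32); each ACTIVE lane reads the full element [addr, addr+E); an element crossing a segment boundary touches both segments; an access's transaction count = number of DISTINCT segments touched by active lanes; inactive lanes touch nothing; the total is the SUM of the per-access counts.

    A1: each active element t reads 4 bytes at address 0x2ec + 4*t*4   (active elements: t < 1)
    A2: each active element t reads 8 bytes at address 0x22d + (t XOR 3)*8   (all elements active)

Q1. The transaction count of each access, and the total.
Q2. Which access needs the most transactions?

A1: 1 transaction
A2: 3 transactions

Answer: 1,3; total 4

Answer: A2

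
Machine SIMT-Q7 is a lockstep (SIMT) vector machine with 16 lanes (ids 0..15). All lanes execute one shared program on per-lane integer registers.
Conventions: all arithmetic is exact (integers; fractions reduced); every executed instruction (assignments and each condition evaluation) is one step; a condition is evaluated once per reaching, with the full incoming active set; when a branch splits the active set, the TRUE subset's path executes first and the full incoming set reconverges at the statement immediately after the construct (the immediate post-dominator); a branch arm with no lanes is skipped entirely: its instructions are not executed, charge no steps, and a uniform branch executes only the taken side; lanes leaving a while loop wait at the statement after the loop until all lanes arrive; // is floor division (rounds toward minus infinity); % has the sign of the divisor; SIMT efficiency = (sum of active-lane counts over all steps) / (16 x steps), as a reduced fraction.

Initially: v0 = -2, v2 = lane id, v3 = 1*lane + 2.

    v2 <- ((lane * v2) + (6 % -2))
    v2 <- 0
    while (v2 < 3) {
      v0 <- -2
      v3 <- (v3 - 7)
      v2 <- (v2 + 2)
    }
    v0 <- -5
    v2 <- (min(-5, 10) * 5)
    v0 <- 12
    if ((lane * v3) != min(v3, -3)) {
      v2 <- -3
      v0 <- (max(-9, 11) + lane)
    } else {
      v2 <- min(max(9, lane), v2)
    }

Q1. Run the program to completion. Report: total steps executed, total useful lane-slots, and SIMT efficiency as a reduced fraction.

Answer: 18 steps, 271 useful, 271/288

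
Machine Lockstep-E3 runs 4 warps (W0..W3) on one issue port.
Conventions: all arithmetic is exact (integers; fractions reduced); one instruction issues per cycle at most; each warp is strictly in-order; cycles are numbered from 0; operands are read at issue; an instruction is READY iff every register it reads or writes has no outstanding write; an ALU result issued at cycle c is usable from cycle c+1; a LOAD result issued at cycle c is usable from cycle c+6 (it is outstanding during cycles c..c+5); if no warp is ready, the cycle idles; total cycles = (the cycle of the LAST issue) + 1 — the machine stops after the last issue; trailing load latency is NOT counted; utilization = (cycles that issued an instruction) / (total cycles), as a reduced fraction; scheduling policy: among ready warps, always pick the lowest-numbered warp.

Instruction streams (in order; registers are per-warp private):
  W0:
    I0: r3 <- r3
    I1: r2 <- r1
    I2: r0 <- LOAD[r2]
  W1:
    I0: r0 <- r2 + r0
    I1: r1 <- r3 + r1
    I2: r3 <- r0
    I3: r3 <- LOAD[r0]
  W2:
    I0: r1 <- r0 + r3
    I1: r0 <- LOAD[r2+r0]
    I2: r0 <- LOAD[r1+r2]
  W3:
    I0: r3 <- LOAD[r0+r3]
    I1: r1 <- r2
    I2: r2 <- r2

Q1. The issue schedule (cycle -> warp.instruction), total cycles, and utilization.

cycle 0: W0.I0
cycle 1: W0.I1
cycle 2: W0.I2
cycle 3: W1.I0
cycle 4: W1.I1
cycle 5: W1.I2
cycle 6: W1.I3
cycle 7: W2.I0
cycle 8: W2.I1
cycle 9: W3.I0
cycle 10: W3.I1
cycle 11: W3.I2
cycle 12: idle
cycle 13: idle
cycle 14: W2.I2

Answer: 15 cycles, utilization 13/15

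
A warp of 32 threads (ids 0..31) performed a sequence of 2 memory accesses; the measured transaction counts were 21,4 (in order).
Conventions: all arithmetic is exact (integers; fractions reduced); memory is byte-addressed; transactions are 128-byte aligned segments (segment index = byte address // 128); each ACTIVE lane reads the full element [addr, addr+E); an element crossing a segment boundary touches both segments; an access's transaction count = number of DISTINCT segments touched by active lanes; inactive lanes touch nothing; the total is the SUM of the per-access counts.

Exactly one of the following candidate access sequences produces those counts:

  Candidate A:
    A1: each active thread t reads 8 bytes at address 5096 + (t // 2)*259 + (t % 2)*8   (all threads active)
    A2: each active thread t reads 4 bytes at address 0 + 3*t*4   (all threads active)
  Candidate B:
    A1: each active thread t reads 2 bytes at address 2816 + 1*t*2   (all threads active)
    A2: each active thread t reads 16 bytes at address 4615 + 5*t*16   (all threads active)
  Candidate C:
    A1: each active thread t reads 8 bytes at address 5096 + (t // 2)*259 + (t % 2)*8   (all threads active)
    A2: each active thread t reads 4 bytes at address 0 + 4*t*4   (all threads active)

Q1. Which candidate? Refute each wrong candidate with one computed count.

A: A2 gives 3 transactions, not 4
B: A1 gives 1 transaction, not 21
C: all counts match (21,4)

Answer: C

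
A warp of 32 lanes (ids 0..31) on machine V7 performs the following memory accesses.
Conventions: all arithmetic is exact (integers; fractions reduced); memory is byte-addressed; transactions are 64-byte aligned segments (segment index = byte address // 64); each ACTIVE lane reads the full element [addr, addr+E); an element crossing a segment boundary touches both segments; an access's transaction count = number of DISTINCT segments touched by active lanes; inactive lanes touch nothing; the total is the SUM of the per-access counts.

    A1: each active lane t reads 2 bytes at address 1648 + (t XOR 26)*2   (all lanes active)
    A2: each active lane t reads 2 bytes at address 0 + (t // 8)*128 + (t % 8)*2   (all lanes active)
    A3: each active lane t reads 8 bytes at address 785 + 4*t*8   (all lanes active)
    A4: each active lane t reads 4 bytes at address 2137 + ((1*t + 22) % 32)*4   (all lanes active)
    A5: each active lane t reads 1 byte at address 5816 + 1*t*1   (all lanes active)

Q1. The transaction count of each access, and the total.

A1: 2 transactions
A2: 4 transactions
A3: 16 transactions
A4: 3 transactions
A5: 2 transactions

Answer: 2,4,16,3,2; total 27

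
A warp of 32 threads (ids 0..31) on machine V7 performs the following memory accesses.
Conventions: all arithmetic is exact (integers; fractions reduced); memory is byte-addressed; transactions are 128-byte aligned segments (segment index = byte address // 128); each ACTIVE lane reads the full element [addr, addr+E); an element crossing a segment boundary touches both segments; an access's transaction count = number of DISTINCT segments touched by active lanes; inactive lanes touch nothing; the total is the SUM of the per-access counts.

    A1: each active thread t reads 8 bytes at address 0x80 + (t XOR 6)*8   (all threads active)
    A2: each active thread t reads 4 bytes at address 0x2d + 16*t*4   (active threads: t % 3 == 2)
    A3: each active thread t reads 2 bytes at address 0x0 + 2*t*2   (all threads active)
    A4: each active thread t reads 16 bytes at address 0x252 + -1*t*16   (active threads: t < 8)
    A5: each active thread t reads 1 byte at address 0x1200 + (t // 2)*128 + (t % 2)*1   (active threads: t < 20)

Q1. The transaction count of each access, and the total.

A1: 2 transactions
A2: 10 transactions
A3: 1 transaction
A4: 2 transactions
A5: 10 transactions

Answer: 2,10,1,2,10; total 25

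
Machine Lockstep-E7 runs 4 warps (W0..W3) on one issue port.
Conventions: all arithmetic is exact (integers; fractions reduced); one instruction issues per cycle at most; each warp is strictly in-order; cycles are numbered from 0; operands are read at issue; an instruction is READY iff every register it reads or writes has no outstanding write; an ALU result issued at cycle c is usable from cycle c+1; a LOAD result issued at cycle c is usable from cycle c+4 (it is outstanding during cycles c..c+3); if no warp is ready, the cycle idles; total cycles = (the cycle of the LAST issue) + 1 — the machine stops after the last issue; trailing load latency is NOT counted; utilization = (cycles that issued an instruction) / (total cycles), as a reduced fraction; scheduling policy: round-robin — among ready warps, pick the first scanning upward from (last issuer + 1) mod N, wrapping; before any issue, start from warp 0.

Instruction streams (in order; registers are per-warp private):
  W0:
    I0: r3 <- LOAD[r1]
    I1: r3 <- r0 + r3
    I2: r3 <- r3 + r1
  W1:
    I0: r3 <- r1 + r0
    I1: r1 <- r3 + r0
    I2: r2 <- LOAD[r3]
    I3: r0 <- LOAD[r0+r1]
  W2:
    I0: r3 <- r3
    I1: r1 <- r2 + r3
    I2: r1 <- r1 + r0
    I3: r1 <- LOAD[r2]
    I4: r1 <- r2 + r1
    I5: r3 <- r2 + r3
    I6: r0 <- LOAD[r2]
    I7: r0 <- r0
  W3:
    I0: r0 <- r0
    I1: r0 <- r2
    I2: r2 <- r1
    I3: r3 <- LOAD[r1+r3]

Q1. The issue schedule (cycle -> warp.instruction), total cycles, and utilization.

cycle 0: W0.I0
cycle 1: W1.I0
cycle 2: W2.I0
cycle 3: W3.I0
cycle 4: W0.I1
cycle 5: W1.I1
cycle 6: W2.I1
cycle 7: W3.I1
cycle 8: W0.I2
cycle 9: W1.I2
cycle 10: W2.I2
cycle 11: W3.I2
cycle 12: W1.I3
cycle 13: W2.I3
cycle 14: W3.I3
cycle 15: idle
cycle 16: idle
cycle 17: W2.I4
cycle 18: W2.I5
cycle 19: W2.I6
cycle 20: idle
cycle 21: idle
cycle 22: idle
cycle 23: W2.I7

Answer: 24 cycles, utilization 19/24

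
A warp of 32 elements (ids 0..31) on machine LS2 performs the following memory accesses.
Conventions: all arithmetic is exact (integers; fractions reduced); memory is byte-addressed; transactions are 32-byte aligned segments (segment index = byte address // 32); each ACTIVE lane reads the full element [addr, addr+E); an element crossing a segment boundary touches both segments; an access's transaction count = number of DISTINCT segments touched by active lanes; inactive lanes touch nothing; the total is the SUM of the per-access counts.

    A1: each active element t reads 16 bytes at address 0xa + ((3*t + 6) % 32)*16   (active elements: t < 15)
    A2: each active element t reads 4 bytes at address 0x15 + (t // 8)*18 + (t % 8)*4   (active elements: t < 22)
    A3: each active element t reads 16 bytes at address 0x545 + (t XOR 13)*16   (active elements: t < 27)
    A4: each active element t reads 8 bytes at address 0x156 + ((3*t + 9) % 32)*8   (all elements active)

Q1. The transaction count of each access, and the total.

A1: 16 transactions
A2: 3 transactions
A3: 16 transactions
A4: 9 transactions

Answer: 16,3,16,9; total 44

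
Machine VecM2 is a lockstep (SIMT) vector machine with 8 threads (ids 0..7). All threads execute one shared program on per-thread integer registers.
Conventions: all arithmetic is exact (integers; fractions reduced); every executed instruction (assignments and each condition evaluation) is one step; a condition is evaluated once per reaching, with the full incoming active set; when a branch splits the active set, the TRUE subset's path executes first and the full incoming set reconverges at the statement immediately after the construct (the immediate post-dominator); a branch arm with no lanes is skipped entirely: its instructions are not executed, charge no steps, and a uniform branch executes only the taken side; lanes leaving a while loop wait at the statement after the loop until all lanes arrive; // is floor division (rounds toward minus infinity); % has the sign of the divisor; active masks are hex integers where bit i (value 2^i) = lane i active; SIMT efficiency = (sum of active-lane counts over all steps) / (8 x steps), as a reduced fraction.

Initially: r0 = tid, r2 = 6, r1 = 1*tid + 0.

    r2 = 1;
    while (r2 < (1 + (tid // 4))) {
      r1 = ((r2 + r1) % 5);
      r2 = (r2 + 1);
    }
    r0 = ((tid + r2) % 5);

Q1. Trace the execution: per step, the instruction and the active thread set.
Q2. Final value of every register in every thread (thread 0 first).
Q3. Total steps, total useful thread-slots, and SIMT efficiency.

step 0: r2 <- 1                      0xff
step 1: eval (r2 < (1 + (tid // 4))) 0xff
step 2: r1 <- ((r2 + r1) % 5)        0xf0
step 3: r2 <- (r2 + 1)               0xf0
step 4: eval (r2 < (1 + (tid // 4))) 0xf0
step 5: r0 <- ((tid + r2) % 5)       0xff

Answer: 6 steps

r0: 1,2,3,4,1,2,3,4
r2: 1,1,1,1,2,2,2,2
r1: 0,1,2,3,0,1,2,3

steps = 6; useful = 36; efficiency = 36/48 = 3/4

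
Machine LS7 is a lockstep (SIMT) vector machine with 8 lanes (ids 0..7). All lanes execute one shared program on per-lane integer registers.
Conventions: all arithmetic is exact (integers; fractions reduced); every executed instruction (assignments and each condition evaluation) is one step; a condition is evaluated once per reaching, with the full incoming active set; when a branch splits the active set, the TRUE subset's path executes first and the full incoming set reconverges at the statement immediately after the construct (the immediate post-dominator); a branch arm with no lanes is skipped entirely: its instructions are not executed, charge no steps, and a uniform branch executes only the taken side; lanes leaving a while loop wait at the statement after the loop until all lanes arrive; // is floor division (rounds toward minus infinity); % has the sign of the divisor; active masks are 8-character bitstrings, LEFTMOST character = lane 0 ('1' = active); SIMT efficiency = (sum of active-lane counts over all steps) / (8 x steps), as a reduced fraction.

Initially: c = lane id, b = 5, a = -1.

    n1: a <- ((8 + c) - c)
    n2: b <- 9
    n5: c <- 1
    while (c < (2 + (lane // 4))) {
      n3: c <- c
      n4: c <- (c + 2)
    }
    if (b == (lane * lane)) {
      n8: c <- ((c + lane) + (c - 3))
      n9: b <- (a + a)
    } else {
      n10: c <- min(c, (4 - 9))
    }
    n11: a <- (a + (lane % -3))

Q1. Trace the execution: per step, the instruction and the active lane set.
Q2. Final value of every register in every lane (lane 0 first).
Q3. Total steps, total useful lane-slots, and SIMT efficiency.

step 0: a <- ((8 + c) - c)           11111111
step 1: b <- 9                       11111111
step 2: c <- 1                       11111111
step 3: eval (c < (2 + (lane // 4))) 11111111
step 4: c <- c                       11111111
step 5: c <- (c + 2)                 11111111
step 6: eval (c < (2 + (lane // 4))) 11111111
step 7: eval (b == (lane * lane))    11111111
step 8: c <- ((c + lane) + (c - 3))  00010000
step 9: b <- (a + a)                 00010000
step 10: c <- min(c, (4 - 9))         11101111
step 11: a <- (a + (lane % -3))       11111111

Answer: 12 steps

c: -5,-5,-5,6,-5,-5,-5,-5
b: 9,9,9,16,9,9,9,9
a: 8,6,7,8,6,7,8,6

steps = 12; useful = 81; efficiency = 81/96 = 27/32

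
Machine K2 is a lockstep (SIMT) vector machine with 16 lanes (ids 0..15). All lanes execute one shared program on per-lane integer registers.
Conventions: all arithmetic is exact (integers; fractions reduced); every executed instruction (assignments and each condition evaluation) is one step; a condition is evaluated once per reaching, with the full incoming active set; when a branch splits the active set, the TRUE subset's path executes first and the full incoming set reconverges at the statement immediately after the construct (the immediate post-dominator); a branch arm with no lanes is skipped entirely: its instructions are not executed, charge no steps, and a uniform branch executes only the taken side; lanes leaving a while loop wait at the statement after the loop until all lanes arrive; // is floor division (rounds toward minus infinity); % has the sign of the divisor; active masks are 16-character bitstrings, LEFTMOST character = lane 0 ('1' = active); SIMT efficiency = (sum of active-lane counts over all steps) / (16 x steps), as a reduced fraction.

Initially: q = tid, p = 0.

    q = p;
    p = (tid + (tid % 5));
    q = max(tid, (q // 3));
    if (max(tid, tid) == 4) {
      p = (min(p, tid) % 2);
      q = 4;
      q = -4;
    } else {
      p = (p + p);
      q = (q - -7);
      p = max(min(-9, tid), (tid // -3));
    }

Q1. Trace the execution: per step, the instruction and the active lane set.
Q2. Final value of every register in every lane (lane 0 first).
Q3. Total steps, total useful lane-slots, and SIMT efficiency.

step 0: q <- p                       1111111111111111
step 1: p <- (tid + (tid % 5))       1111111111111111
step 2: q <- max(tid, (q // 3))      1111111111111111
step 3: eval (max(tid, tid) == 4)    1111111111111111
step 4: p <- (min(p, tid) % 2)       0000100000000000
step 5: q <- 4                       0000100000000000
step 6: q <- -4                      0000100000000000
step 7: p <- (p + p)                 1111011111111111
step 8: q <- (q - -7)                1111011111111111
step 9: p <- max(min(-9, tid), (tid // -3)) 1111011111111111

Answer: 10 steps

q: 7,8,9,10,-4,12,13,14,15,16,17,18,19,20,21,22
p: 0,-1,-1,-1,0,-2,-2,-3,-3,-3,-4,-4,-4,-5,-5,-5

steps = 10; useful = 112; efficiency = 112/160 = 7/10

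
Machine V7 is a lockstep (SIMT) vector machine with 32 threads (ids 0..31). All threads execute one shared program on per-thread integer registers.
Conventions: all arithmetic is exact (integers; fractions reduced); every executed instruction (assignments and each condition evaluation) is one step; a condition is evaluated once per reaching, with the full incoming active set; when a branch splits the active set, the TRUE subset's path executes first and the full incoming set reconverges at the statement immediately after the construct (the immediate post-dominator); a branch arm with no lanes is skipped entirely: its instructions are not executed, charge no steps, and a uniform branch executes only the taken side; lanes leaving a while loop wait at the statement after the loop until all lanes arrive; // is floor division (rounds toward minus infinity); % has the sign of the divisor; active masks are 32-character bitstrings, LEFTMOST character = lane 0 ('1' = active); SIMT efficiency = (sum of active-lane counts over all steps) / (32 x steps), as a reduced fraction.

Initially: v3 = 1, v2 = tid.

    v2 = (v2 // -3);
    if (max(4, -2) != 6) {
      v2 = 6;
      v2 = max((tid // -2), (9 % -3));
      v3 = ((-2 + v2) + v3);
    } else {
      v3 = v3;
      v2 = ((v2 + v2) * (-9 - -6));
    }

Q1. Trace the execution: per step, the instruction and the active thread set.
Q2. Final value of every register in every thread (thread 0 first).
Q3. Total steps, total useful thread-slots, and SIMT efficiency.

step 0: v2 <- (v2 // -3)             11111111111111111111111111111111
step 1: eval (max(4, -2) != 6)       11111111111111111111111111111111
step 2: v2 <- 6                      11111111111111111111111111111111
step 3: v2 <- max((tid // -2), (9 % -3)) 11111111111111111111111111111111
step 4: v3 <- ((-2 + v2) + v3)       11111111111111111111111111111111

Answer: 5 steps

v3: -1,-1,-1,-1,-1,-1,-1,-1,-1,-1,-1,-1,-1,-1,-1,-1,-1,-1,-1,-1,-1,-1,-1,-1,-1,-1,-1,-1,-1,-1,-1,-1
v2: 0,0,0,0,0,0,0,0,0,0,0,0,0,0,0,0,0,0,0,0,0,0,0,0,0,0,0,0,0,0,0,0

steps = 5; useful = 160; efficiency = 160/160 = 1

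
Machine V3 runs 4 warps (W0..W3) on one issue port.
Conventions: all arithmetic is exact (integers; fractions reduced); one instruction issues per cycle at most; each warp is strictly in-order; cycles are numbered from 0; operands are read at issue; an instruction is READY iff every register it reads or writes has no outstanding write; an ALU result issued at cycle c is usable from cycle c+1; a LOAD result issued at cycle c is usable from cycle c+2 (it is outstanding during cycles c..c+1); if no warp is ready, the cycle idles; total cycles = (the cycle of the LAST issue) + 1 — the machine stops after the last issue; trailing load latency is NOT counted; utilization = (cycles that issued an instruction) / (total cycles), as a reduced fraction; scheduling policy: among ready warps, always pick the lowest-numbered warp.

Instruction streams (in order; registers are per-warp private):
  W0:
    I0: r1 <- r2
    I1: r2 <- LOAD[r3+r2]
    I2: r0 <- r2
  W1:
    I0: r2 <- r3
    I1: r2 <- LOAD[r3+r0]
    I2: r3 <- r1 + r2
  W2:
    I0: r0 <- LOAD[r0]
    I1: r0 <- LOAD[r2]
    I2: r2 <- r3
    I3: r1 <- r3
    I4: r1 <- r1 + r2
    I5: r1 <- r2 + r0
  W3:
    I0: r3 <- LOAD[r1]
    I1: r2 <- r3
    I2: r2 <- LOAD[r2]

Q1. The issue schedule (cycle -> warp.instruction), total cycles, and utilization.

cycle 0: W0.I0
cycle 1: W0.I1
cycle 2: W1.I0
cycle 3: W0.I2
cycle 4: W1.I1
cycle 5: W2.I0
cycle 6: W1.I2
cycle 7: W2.I1
cycle 8: W2.I2
cycle 9: W2.I3
cycle 10: W2.I4
cycle 11: W2.I5
cycle 12: W3.I0
cycle 13: idle
cycle 14: W3.I1
cycle 15: W3.I2

Answer: 16 cycles, utilization 15/16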